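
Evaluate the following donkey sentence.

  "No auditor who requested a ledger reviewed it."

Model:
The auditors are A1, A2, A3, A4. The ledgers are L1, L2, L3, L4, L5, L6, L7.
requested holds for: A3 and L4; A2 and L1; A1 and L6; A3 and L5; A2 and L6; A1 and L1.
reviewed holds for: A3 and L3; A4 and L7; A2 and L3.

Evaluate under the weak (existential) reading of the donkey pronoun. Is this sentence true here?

True

"it" takes "a ledger" as antecedent — a donkey pronoun bound across the clause boundary.
Truth condition: for no (a,l) with requested(a,l) does reviewed(a,l) hold.
Restrictor pairs — does the scope hold? (A1,L1):fails  (A1,L6):fails  (A2,L1):fails  (A2,L6):fails  (A3,L4):fails  (A3,L5):fails
Scope holds for no restrictor pair, so the sentence is true.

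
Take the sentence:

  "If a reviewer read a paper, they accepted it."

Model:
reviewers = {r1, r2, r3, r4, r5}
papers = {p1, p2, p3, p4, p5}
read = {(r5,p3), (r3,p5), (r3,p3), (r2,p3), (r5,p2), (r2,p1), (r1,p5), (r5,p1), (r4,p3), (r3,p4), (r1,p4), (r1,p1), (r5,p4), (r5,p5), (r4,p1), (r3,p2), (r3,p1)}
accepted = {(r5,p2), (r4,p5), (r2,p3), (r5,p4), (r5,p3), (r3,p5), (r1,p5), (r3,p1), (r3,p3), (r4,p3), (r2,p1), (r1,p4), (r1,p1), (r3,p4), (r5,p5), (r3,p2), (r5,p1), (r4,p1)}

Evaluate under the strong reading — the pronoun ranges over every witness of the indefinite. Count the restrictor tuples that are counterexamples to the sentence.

0

"it" takes "a paper" as antecedent — a donkey pronoun bound across the clause boundary.
Strong reading: for every (r,p) with read(r,p), accepted(r,p).
Restrictor pairs: (r1,p1) ✓  (r1,p4) ✓  (r1,p5) ✓  (r2,p1) ✓  (r2,p3) ✓  (r3,p1) ✓  (r3,p2) ✓  (r3,p3) ✓  (r3,p4) ✓  (r3,p5) ✓  (r4,p1) ✓  (r4,p3) ✓  (r5,p1) ✓  (r5,p2) ✓  (r5,p3) ✓  (r5,p4) ✓  (r5,p5) ✓
Counterexamples (restrictor pairs failing the scope): 0.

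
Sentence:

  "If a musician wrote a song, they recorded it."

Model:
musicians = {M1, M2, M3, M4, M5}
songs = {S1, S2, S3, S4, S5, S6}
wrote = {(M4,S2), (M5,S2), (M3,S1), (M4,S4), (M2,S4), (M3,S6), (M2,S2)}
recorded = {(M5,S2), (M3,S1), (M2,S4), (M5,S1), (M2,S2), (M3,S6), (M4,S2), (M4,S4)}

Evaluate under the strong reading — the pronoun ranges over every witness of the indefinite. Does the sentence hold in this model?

"it" takes "a song" as antecedent — a donkey pronoun bound across the clause boundary.
Strong reading: for every (m,s) with wrote(m,s), recorded(m,s).
Restrictor pairs: (M2,S2) ✓  (M2,S4) ✓  (M3,S1) ✓  (M3,S6) ✓  (M4,S2) ✓  (M4,S4) ✓  (M5,S2) ✓
Every restrictor pair satisfies the scope.

True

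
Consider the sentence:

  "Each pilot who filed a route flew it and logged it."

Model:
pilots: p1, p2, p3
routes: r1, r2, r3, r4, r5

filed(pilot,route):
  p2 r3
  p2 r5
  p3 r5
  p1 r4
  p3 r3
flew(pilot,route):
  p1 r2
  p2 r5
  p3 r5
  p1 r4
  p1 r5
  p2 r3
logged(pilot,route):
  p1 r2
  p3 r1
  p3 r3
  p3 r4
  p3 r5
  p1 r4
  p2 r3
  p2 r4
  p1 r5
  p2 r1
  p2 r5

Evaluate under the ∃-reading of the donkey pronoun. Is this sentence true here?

True

"it" takes "a route" as antecedent — a donkey pronoun bound across the clause boundary.
Weak reading: every pilot p with some filed-route has at least one filed-route r such that flew(p,r) ∧ logged(p,r).
Per pilot: p1:✓  p2:✓  p3:✓
Every pilot in the restrictor has a witness.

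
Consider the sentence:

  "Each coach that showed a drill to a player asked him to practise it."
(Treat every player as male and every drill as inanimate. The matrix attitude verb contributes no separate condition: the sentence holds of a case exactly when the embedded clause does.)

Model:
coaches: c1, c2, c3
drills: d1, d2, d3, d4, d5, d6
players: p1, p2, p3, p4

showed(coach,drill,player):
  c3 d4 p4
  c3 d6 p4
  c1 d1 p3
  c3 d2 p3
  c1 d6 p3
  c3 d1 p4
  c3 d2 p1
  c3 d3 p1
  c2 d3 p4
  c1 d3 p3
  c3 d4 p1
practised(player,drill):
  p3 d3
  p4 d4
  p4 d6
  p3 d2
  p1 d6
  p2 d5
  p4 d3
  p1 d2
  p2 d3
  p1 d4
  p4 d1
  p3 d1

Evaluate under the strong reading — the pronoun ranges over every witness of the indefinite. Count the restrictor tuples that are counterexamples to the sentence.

"him" takes "a player" as antecedent and "it" takes "a drill"; both are donkey pronouns co-varying with the restrictor.
Strong reading: for every (c,d,p) with showed(c,d,p), practised(p,d).
Restrictor triples: (c1,d1,p3)→practised(p3,d1) ✓  (c1,d3,p3)→practised(p3,d3) ✓  (c1,d6,p3)→practised(p3,d6) ✗  (c2,d3,p4)→practised(p4,d3) ✓  (c3,d1,p4)→practised(p4,d1) ✓  (c3,d2,p1)→practised(p1,d2) ✓  (c3,d2,p3)→practised(p3,d2) ✓  (c3,d3,p1)→practised(p1,d3) ✗  (c3,d4,p1)→practised(p1,d4) ✓  (c3,d4,p4)→practised(p4,d4) ✓  (c3,d6,p4)→practised(p4,d6) ✓
Counterexamples (restrictor triples failing the scope): 2.

2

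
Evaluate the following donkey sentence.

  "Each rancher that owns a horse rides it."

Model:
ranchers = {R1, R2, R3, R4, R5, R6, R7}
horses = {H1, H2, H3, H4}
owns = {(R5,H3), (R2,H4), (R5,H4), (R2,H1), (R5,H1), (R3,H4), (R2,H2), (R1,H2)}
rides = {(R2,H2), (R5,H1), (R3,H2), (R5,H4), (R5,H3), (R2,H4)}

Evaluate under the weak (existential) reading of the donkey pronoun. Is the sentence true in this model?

"it" takes "a horse" as antecedent — a donkey pronoun bound across the clause boundary.
Weak reading: every rancher r with some owns-horse has at least one owns-horse h such that rides(r,h).
Per rancher: R1:✗  R2:✓  R3:✗  R5:✓
R1 has no witness among its owns-horses.

False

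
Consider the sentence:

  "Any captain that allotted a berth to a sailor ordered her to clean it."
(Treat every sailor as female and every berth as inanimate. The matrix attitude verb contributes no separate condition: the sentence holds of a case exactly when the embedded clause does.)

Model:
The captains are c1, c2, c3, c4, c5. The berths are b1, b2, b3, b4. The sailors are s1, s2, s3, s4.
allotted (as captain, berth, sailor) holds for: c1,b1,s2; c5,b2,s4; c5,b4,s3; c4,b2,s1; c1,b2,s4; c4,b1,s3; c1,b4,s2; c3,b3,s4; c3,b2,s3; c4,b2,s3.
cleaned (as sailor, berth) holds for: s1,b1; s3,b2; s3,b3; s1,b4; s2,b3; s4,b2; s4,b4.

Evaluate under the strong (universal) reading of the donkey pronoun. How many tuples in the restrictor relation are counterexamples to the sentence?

6

"her" takes "a sailor" as antecedent and "it" takes "a berth"; both are donkey pronouns co-varying with the restrictor.
Strong reading: for every (c,b,s) with allotted(c,b,s), cleaned(s,b).
Restrictor triples: (c1,b1,s2)→cleaned(s2,b1) ✗  (c1,b2,s4)→cleaned(s4,b2) ✓  (c1,b4,s2)→cleaned(s2,b4) ✗  (c3,b2,s3)→cleaned(s3,b2) ✓  (c3,b3,s4)→cleaned(s4,b3) ✗  (c4,b1,s3)→cleaned(s3,b1) ✗  (c4,b2,s1)→cleaned(s1,b2) ✗  (c4,b2,s3)→cleaned(s3,b2) ✓  (c5,b2,s4)→cleaned(s4,b2) ✓  (c5,b4,s3)→cleaned(s3,b4) ✗
Counterexamples (restrictor triples failing the scope): 6.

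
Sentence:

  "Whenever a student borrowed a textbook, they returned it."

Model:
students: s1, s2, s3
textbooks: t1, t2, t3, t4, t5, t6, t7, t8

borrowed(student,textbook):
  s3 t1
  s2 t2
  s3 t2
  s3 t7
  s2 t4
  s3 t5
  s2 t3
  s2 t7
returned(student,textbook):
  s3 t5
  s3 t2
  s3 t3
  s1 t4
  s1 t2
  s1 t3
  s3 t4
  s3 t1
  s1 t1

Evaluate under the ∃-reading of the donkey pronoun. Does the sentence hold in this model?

False

"it" takes "a textbook" as antecedent — a donkey pronoun bound across the clause boundary.
Weak reading: every student s with some borrowed-textbook has at least one borrowed-textbook t such that returned(s,t).
Per student: s2:✗  s3:✓
s2 has no witness among its borrowed-textbooks.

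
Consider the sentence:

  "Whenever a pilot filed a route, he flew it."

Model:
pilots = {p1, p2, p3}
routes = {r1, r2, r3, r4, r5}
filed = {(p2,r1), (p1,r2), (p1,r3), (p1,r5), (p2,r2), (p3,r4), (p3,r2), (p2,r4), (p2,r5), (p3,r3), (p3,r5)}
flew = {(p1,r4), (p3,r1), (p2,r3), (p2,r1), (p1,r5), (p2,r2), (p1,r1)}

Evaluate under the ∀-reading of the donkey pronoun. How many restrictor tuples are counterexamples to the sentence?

8

"it" takes "a route" as antecedent — a donkey pronoun bound across the clause boundary.
Strong reading: for every (p,r) with filed(p,r), flew(p,r).
Restrictor pairs: (p1,r2) ✗  (p1,r3) ✗  (p1,r5) ✓  (p2,r1) ✓  (p2,r2) ✓  (p2,r4) ✗  (p2,r5) ✗  (p3,r2) ✗  (p3,r3) ✗  (p3,r4) ✗  (p3,r5) ✗
Counterexamples (restrictor pairs failing the scope): 8.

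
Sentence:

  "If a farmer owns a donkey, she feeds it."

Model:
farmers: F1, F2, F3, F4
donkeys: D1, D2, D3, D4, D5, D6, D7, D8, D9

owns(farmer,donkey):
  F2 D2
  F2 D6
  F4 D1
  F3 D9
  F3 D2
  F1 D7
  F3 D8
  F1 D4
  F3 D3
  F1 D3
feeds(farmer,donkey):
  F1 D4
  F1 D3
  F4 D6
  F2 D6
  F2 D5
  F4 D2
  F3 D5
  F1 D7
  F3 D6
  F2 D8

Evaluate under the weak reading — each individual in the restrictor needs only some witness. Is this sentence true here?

False

"it" takes "a donkey" as antecedent — a donkey pronoun bound across the clause boundary.
Weak reading: every farmer f with some owns-donkey has at least one owns-donkey d such that feeds(f,d).
Per farmer: F1:✓  F2:✓  F3:✗  F4:✗
F3 has no witness among its owns-donkeys.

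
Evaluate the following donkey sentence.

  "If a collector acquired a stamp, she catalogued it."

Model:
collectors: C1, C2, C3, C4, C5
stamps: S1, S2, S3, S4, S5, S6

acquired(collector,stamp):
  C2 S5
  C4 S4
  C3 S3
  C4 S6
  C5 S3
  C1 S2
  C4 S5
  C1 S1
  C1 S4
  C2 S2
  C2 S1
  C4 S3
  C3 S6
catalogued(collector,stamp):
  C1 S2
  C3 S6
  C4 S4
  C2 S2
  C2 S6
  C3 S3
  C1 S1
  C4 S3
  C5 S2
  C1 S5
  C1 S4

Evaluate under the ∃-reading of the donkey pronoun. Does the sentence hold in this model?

"it" takes "a stamp" as antecedent — a donkey pronoun bound across the clause boundary.
Weak reading: every collector c with some acquired-stamp has at least one acquired-stamp s such that catalogued(c,s).
Per collector: C1:✓  C2:✓  C3:✓  C4:✓  C5:✗
C5 has no witness among its acquired-stamps.

False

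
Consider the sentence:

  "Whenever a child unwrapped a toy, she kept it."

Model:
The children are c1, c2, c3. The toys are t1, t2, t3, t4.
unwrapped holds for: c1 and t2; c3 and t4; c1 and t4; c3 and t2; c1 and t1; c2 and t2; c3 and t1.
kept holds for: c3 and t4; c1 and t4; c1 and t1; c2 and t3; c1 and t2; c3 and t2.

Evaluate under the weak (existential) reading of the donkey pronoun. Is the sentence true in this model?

"it" takes "a toy" as antecedent — a donkey pronoun bound across the clause boundary.
Weak reading: every child c with some unwrapped-toy has at least one unwrapped-toy t such that kept(c,t).
Per child: c1:✓  c2:✗  c3:✓
c2 has no witness among its unwrapped-toys.

False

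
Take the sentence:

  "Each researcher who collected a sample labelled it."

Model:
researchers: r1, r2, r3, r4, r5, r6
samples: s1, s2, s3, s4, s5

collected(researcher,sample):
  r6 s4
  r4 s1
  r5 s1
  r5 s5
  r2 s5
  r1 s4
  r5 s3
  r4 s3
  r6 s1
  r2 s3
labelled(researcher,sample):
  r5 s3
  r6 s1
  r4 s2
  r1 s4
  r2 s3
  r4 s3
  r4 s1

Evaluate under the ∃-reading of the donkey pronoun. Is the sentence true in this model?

"it" takes "a sample" as antecedent — a donkey pronoun bound across the clause boundary.
Weak reading: every researcher r with some collected-sample has at least one collected-sample s such that labelled(r,s).
Per researcher: r1:✓  r2:✓  r4:✓  r5:✓  r6:✓
Every researcher in the restrictor has a witness.

True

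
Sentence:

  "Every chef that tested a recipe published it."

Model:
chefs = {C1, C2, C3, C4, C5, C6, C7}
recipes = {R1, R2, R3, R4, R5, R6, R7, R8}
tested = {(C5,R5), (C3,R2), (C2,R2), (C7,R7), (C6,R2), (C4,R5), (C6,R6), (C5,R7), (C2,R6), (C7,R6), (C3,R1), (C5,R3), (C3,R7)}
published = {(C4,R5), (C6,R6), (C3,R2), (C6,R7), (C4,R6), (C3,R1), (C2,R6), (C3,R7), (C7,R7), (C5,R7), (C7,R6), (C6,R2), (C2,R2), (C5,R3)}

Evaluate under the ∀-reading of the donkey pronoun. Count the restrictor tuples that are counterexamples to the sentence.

1

"it" takes "a recipe" as antecedent — a donkey pronoun bound across the clause boundary.
Strong reading: for every (c,r) with tested(c,r), published(c,r).
Restrictor pairs: (C2,R2) ✓  (C2,R6) ✓  (C3,R1) ✓  (C3,R2) ✓  (C3,R7) ✓  (C4,R5) ✓  (C5,R3) ✓  (C5,R5) ✗  (C5,R7) ✓  (C6,R2) ✓  (C6,R6) ✓  (C7,R6) ✓  (C7,R7) ✓
Counterexamples (restrictor pairs failing the scope): 1.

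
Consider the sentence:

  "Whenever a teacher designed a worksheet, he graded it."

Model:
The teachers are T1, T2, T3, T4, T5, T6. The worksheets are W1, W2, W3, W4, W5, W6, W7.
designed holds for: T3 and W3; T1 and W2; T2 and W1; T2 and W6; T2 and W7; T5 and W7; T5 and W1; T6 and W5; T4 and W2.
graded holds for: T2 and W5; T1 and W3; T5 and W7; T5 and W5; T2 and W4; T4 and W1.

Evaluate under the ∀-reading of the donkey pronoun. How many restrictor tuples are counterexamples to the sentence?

"it" takes "a worksheet" as antecedent — a donkey pronoun bound across the clause boundary.
Strong reading: for every (t,w) with designed(t,w), graded(t,w).
Restrictor pairs: (T1,W2) ✗  (T2,W1) ✗  (T2,W6) ✗  (T2,W7) ✗  (T3,W3) ✗  (T4,W2) ✗  (T5,W1) ✗  (T5,W7) ✓  (T6,W5) ✗
Counterexamples (restrictor pairs failing the scope): 8.

8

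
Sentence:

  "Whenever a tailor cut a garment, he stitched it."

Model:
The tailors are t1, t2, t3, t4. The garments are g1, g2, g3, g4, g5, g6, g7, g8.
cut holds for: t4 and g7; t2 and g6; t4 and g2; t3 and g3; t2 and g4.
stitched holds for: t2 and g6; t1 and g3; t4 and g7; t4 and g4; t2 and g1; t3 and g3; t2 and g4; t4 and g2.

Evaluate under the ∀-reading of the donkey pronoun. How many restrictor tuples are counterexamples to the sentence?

0

"it" takes "a garment" as antecedent — a donkey pronoun bound across the clause boundary.
Strong reading: for every (t,g) with cut(t,g), stitched(t,g).
Restrictor pairs: (t2,g4) ✓  (t2,g6) ✓  (t3,g3) ✓  (t4,g2) ✓  (t4,g7) ✓
Counterexamples (restrictor pairs failing the scope): 0.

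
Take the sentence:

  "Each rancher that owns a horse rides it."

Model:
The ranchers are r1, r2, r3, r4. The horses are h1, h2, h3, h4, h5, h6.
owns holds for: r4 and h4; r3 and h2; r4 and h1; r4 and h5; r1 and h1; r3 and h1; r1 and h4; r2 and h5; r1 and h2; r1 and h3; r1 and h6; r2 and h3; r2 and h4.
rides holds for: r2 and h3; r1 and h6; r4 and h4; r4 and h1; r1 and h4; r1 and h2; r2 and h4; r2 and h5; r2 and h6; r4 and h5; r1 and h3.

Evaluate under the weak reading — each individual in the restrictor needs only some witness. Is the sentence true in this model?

"it" takes "a horse" as antecedent — a donkey pronoun bound across the clause boundary.
Weak reading: every rancher r with some owns-horse has at least one owns-horse h such that rides(r,h).
Per rancher: r1:✓  r2:✓  r3:✗  r4:✓
r3 has no witness among its owns-horses.

False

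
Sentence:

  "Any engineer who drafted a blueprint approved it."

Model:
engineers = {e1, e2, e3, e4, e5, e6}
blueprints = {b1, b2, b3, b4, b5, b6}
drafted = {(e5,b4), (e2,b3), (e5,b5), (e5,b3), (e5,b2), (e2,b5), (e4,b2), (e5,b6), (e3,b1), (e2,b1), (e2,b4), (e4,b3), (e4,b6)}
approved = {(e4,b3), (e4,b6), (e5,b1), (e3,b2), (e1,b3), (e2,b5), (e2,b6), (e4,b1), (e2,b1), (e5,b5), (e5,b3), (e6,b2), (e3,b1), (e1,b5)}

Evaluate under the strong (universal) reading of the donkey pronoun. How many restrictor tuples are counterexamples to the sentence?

6

"it" takes "a blueprint" as antecedent — a donkey pronoun bound across the clause boundary.
Strong reading: for every (e,b) with drafted(e,b), approved(e,b).
Restrictor pairs: (e2,b1) ✓  (e2,b3) ✗  (e2,b4) ✗  (e2,b5) ✓  (e3,b1) ✓  (e4,b2) ✗  (e4,b3) ✓  (e4,b6) ✓  (e5,b2) ✗  (e5,b3) ✓  (e5,b4) ✗  (e5,b5) ✓  (e5,b6) ✗
Counterexamples (restrictor pairs failing the scope): 6.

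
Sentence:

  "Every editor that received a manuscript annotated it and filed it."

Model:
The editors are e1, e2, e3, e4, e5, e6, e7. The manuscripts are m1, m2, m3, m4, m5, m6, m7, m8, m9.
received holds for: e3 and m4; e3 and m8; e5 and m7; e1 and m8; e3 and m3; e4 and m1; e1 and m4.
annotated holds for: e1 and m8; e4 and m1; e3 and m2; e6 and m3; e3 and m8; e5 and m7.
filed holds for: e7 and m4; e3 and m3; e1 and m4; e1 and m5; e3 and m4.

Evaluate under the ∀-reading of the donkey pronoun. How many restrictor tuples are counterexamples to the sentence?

"it" takes "a manuscript" as antecedent — a donkey pronoun bound across the clause boundary.
Strong reading: for every (e,m) with received(e,m), annotated(e,m) ∧ filed(e,m).
Restrictor pairs: (e1,m4) ✗  (e1,m8) ✗  (e3,m3) ✗  (e3,m4) ✗  (e3,m8) ✗  (e4,m1) ✗  (e5,m7) ✗
Counterexamples (restrictor pairs failing the scope): 7.

7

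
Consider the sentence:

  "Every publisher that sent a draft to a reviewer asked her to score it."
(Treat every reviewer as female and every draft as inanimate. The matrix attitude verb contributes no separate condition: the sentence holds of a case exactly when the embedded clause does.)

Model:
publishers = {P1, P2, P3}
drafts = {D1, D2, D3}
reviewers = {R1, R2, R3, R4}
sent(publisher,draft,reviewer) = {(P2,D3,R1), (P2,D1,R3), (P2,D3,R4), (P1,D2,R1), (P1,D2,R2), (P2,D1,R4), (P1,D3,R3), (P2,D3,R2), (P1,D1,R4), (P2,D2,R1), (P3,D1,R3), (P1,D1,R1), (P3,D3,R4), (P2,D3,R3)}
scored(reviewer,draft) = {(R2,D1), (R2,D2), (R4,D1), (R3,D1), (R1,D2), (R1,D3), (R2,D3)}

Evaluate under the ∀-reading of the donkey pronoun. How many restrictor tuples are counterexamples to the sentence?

"her" takes "a reviewer" as antecedent and "it" takes "a draft"; both are donkey pronouns co-varying with the restrictor.
Strong reading: for every (p,d,r) with sent(p,d,r), scored(r,d).
Restrictor triples: (P1,D1,R1)→scored(R1,D1) ✗  (P1,D1,R4)→scored(R4,D1) ✓  (P1,D2,R1)→scored(R1,D2) ✓  (P1,D2,R2)→scored(R2,D2) ✓  (P1,D3,R3)→scored(R3,D3) ✗  (P2,D1,R3)→scored(R3,D1) ✓  (P2,D1,R4)→scored(R4,D1) ✓  (P2,D2,R1)→scored(R1,D2) ✓  (P2,D3,R1)→scored(R1,D3) ✓  (P2,D3,R2)→scored(R2,D3) ✓  (P2,D3,R3)→scored(R3,D3) ✗  (P2,D3,R4)→scored(R4,D3) ✗  (P3,D1,R3)→scored(R3,D1) ✓  (P3,D3,R4)→scored(R4,D3) ✗
Counterexamples (restrictor triples failing the scope): 5.

5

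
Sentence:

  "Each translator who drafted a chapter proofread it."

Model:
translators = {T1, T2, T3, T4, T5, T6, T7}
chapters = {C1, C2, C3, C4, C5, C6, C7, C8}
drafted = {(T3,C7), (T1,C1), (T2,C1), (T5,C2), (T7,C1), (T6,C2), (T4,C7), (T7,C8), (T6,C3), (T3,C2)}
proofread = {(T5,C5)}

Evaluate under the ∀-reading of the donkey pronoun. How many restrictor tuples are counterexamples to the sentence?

"it" takes "a chapter" as antecedent — a donkey pronoun bound across the clause boundary.
Strong reading: for every (t,c) with drafted(t,c), proofread(t,c).
Restrictor pairs: (T1,C1) ✗  (T2,C1) ✗  (T3,C2) ✗  (T3,C7) ✗  (T4,C7) ✗  (T5,C2) ✗  (T6,C2) ✗  (T6,C3) ✗  (T7,C1) ✗  (T7,C8) ✗
Counterexamples (restrictor pairs failing the scope): 10.

10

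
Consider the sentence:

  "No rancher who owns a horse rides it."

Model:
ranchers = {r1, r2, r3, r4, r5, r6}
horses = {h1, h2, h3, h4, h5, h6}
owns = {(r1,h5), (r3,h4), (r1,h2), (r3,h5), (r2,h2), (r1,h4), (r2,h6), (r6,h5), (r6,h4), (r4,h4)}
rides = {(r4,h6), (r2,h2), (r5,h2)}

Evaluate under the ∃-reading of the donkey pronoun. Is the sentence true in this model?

False

"it" takes "a horse" as antecedent — a donkey pronoun bound across the clause boundary.
Truth condition: for no (r,h) with owns(r,h) does rides(r,h) hold.
Restrictor pairs — does the scope hold? (r1,h2):fails  (r1,h4):fails  (r1,h5):fails  (r2,h2):holds  (r2,h6):fails  (r3,h4):fails  (r3,h5):fails  (r4,h4):fails  (r6,h4):fails  (r6,h5):fails
Scope holds for 1 pair(s), so the sentence is false.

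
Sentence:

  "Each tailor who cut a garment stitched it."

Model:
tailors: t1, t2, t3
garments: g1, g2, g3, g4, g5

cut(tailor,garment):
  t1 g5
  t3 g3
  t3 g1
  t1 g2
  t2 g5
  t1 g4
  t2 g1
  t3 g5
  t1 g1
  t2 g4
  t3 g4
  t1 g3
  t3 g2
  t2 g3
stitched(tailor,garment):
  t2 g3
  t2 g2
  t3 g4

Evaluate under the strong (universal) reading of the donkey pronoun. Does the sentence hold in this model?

False

"it" takes "a garment" as antecedent — a donkey pronoun bound across the clause boundary.
Strong reading: for every (t,g) with cut(t,g), stitched(t,g).
Restrictor pairs: (t1,g1) ✗  (t1,g2) ✗  (t1,g3) ✗  (t1,g4) ✗  (t1,g5) ✗  (t2,g1) ✗  (t2,g3) ✓  (t2,g4) ✗  (t2,g5) ✗  (t3,g1) ✗  (t3,g2) ✗  (t3,g3) ✗  (t3,g4) ✓  (t3,g5) ✗
Counterexample: (t1,g1) is in cut but fails the scope.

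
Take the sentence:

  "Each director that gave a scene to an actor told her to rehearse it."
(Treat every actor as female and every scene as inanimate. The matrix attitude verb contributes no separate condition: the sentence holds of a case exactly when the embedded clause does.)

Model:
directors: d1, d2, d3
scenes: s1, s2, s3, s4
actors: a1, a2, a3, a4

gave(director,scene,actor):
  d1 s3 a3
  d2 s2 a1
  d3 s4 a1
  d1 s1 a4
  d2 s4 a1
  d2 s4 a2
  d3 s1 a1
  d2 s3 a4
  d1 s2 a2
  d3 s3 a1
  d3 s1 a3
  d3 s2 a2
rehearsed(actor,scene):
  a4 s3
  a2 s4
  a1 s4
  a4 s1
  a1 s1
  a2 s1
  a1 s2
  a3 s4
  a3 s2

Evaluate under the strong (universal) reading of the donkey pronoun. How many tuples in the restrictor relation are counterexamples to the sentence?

"her" takes "an actor" as antecedent and "it" takes "a scene"; both are donkey pronouns co-varying with the restrictor.
Strong reading: for every (d,s,a) with gave(d,s,a), rehearsed(a,s).
Restrictor triples: (d1,s1,a4)→rehearsed(a4,s1) ✓  (d1,s2,a2)→rehearsed(a2,s2) ✗  (d1,s3,a3)→rehearsed(a3,s3) ✗  (d2,s2,a1)→rehearsed(a1,s2) ✓  (d2,s3,a4)→rehearsed(a4,s3) ✓  (d2,s4,a1)→rehearsed(a1,s4) ✓  (d2,s4,a2)→rehearsed(a2,s4) ✓  (d3,s1,a1)→rehearsed(a1,s1) ✓  (d3,s1,a3)→rehearsed(a3,s1) ✗  (d3,s2,a2)→rehearsed(a2,s2) ✗  (d3,s3,a1)→rehearsed(a1,s3) ✗  (d3,s4,a1)→rehearsed(a1,s4) ✓
Counterexamples (restrictor triples failing the scope): 5.

5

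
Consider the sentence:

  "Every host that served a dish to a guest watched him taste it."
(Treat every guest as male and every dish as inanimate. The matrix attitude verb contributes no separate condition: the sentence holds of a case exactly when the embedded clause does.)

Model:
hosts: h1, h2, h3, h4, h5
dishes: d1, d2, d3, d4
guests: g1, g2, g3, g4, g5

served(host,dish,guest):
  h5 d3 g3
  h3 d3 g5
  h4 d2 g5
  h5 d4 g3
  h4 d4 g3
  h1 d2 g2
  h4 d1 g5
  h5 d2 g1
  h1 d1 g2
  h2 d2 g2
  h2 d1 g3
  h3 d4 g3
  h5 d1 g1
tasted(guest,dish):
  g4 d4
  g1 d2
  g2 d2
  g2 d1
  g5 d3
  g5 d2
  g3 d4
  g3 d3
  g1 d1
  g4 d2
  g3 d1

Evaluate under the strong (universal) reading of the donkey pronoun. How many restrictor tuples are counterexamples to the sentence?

"him" takes "a guest" as antecedent and "it" takes "a dish"; both are donkey pronouns co-varying with the restrictor.
Strong reading: for every (h,d,g) with served(h,d,g), tasted(g,d).
Restrictor triples: (h1,d1,g2)→tasted(g2,d1) ✓  (h1,d2,g2)→tasted(g2,d2) ✓  (h2,d1,g3)→tasted(g3,d1) ✓  (h2,d2,g2)→tasted(g2,d2) ✓  (h3,d3,g5)→tasted(g5,d3) ✓  (h3,d4,g3)→tasted(g3,d4) ✓  (h4,d1,g5)→tasted(g5,d1) ✗  (h4,d2,g5)→tasted(g5,d2) ✓  (h4,d4,g3)→tasted(g3,d4) ✓  (h5,d1,g1)→tasted(g1,d1) ✓  (h5,d2,g1)→tasted(g1,d2) ✓  (h5,d3,g3)→tasted(g3,d3) ✓  (h5,d4,g3)→tasted(g3,d4) ✓
Counterexamples (restrictor triples failing the scope): 1.

1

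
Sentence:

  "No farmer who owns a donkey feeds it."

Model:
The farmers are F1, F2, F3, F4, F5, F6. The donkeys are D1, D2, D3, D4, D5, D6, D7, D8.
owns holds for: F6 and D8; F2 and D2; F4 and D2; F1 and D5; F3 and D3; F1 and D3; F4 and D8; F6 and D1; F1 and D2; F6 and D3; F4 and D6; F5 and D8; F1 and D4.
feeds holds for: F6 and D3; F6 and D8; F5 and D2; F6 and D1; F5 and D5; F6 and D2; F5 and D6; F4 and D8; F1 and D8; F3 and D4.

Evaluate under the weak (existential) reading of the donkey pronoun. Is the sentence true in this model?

"it" takes "a donkey" as antecedent — a donkey pronoun bound across the clause boundary.
Truth condition: for no (f,d) with owns(f,d) does feeds(f,d) hold.
Restrictor pairs — does the scope hold? (F1,D2):fails  (F1,D3):fails  (F1,D4):fails  (F1,D5):fails  (F2,D2):fails  (F3,D3):fails  (F4,D2):fails  (F4,D6):fails  (F4,D8):holds  (F5,D8):fails  (F6,D1):holds  (F6,D3):holds  (F6,D8):holds
Scope holds for 4 pair(s), so the sentence is false.

False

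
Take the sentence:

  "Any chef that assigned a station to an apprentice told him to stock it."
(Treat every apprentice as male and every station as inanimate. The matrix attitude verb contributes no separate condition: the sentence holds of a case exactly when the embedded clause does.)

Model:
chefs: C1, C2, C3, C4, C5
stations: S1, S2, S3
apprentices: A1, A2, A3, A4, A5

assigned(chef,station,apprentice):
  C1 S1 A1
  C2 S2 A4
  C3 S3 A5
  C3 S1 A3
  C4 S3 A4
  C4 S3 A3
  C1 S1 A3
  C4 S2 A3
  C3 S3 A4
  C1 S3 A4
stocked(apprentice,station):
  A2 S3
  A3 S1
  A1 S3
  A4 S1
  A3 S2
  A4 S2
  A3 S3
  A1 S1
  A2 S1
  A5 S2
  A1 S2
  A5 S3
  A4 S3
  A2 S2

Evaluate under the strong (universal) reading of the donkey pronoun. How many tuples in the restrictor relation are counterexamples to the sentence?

"him" takes "an apprentice" as antecedent and "it" takes "a station"; both are donkey pronouns co-varying with the restrictor.
Strong reading: for every (c,s,a) with assigned(c,s,a), stocked(a,s).
Restrictor triples: (C1,S1,A1)→stocked(A1,S1) ✓  (C1,S1,A3)→stocked(A3,S1) ✓  (C1,S3,A4)→stocked(A4,S3) ✓  (C2,S2,A4)→stocked(A4,S2) ✓  (C3,S1,A3)→stocked(A3,S1) ✓  (C3,S3,A4)→stocked(A4,S3) ✓  (C3,S3,A5)→stocked(A5,S3) ✓  (C4,S2,A3)→stocked(A3,S2) ✓  (C4,S3,A3)→stocked(A3,S3) ✓  (C4,S3,A4)→stocked(A4,S3) ✓
Counterexamples (restrictor triples failing the scope): 0.

0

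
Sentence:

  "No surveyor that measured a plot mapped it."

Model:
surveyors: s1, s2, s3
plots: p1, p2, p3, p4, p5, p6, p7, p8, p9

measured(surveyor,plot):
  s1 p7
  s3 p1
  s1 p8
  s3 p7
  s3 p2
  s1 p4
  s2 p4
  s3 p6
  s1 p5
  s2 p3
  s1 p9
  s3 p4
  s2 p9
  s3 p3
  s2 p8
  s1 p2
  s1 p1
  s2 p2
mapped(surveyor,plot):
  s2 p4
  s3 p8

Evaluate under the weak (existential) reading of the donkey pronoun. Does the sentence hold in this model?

"it" takes "a plot" as antecedent — a donkey pronoun bound across the clause boundary.
Truth condition: for no (s,p) with measured(s,p) does mapped(s,p) hold.
Restrictor pairs — does the scope hold? (s1,p1):fails  (s1,p2):fails  (s1,p4):fails  (s1,p5):fails  (s1,p7):fails  (s1,p8):fails  (s1,p9):fails  (s2,p2):fails  (s2,p3):fails  (s2,p4):holds  (s2,p8):fails  (s2,p9):fails  (s3,p1):fails  (s3,p2):fails  (s3,p3):fails  (s3,p4):fails  (s3,p6):fails  (s3,p7):fails
Scope holds for 1 pair(s), so the sentence is false.

False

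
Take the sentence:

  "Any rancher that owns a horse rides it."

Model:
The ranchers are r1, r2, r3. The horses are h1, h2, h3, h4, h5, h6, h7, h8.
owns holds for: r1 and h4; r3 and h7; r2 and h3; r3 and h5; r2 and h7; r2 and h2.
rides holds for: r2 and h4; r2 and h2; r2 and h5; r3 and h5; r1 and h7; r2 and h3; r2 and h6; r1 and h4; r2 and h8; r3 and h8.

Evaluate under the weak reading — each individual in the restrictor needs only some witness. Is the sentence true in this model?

True

"it" takes "a horse" as antecedent — a donkey pronoun bound across the clause boundary.
Weak reading: every rancher r with some owns-horse has at least one owns-horse h such that rides(r,h).
Per rancher: r1:✓  r2:✓  r3:✓
Every rancher in the restrictor has a witness.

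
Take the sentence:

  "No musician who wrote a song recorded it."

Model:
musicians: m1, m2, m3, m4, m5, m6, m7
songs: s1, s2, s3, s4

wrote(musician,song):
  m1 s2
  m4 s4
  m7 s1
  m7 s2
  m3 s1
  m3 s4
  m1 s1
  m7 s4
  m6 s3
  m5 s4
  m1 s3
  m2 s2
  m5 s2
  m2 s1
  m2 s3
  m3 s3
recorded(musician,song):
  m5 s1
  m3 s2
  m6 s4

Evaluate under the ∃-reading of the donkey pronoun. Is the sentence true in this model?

"it" takes "a song" as antecedent — a donkey pronoun bound across the clause boundary.
Truth condition: for no (m,s) with wrote(m,s) does recorded(m,s) hold.
Restrictor pairs — does the scope hold? (m1,s1):fails  (m1,s2):fails  (m1,s3):fails  (m2,s1):fails  (m2,s2):fails  (m2,s3):fails  (m3,s1):fails  (m3,s3):fails  (m3,s4):fails  (m4,s4):fails  (m5,s2):fails  (m5,s4):fails  (m6,s3):fails  (m7,s1):fails  (m7,s2):fails  (m7,s4):fails
Scope holds for no restrictor pair, so the sentence is true.

True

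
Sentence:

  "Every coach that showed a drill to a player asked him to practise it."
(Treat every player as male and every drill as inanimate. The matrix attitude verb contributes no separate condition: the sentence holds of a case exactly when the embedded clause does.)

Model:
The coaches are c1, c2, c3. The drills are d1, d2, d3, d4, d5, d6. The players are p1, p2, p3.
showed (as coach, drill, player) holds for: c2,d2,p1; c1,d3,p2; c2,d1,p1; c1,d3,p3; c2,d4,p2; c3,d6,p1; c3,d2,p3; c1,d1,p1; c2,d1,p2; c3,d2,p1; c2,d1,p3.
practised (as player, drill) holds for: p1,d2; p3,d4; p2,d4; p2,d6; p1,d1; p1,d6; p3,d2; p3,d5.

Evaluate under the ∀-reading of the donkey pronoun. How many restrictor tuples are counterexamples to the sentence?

"him" takes "a player" as antecedent and "it" takes "a drill"; both are donkey pronouns co-varying with the restrictor.
Strong reading: for every (c,d,p) with showed(c,d,p), practised(p,d).
Restrictor triples: (c1,d1,p1)→practised(p1,d1) ✓  (c1,d3,p2)→practised(p2,d3) ✗  (c1,d3,p3)→practised(p3,d3) ✗  (c2,d1,p1)→practised(p1,d1) ✓  (c2,d1,p2)→practised(p2,d1) ✗  (c2,d1,p3)→practised(p3,d1) ✗  (c2,d2,p1)→practised(p1,d2) ✓  (c2,d4,p2)→practised(p2,d4) ✓  (c3,d2,p1)→practised(p1,d2) ✓  (c3,d2,p3)→practised(p3,d2) ✓  (c3,d6,p1)→practised(p1,d6) ✓
Counterexamples (restrictor triples failing the scope): 4.

4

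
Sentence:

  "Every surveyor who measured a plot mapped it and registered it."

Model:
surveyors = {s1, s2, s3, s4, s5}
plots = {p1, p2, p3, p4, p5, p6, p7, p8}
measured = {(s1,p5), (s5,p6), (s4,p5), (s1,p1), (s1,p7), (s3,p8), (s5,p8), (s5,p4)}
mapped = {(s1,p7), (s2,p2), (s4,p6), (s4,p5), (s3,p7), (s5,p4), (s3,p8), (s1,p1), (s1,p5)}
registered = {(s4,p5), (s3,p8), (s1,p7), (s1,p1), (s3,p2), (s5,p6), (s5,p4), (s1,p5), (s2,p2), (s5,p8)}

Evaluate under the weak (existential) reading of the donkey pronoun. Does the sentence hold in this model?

True

"it" takes "a plot" as antecedent — a donkey pronoun bound across the clause boundary.
Weak reading: every surveyor s with some measured-plot has at least one measured-plot p such that mapped(s,p) ∧ registered(s,p).
Per surveyor: s1:✓  s3:✓  s4:✓  s5:✓
Every surveyor in the restrictor has a witness.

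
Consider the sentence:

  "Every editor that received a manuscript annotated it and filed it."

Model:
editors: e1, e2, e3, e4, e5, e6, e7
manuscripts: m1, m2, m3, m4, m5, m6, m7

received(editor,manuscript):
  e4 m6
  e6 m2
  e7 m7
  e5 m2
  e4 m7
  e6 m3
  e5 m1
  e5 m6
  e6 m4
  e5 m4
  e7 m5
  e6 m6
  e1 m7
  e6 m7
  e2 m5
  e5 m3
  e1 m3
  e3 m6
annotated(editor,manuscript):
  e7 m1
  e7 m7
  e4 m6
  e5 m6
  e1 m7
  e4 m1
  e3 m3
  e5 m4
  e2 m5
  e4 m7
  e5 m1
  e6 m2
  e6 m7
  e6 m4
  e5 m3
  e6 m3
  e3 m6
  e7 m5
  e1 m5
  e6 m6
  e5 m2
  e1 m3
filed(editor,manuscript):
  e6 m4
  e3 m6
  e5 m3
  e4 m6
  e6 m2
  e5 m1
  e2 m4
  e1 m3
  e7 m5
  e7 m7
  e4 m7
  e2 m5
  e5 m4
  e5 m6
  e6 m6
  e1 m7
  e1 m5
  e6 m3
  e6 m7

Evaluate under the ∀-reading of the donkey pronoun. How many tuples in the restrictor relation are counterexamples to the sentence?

"it" takes "a manuscript" as antecedent — a donkey pronoun bound across the clause boundary.
Strong reading: for every (e,m) with received(e,m), annotated(e,m) ∧ filed(e,m).
Restrictor pairs: (e1,m3) ✓  (e1,m7) ✓  (e2,m5) ✓  (e3,m6) ✓  (e4,m6) ✓  (e4,m7) ✓  (e5,m1) ✓  (e5,m2) ✗  (e5,m3) ✓  (e5,m4) ✓  (e5,m6) ✓  (e6,m2) ✓  (e6,m3) ✓  (e6,m4) ✓  (e6,m6) ✓  (e6,m7) ✓  (e7,m5) ✓  (e7,m7) ✓
Counterexamples (restrictor pairs failing the scope): 1.

1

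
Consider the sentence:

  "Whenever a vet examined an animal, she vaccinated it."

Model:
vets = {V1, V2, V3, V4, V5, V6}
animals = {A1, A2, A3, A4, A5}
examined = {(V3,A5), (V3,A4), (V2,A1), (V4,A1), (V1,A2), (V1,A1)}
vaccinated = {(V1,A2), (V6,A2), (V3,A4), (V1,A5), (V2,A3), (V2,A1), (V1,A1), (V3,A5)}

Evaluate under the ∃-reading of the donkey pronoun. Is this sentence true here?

"it" takes "an animal" as antecedent — a donkey pronoun bound across the clause boundary.
Weak reading: every vet v with some examined-animal has at least one examined-animal a such that vaccinated(v,a).
Per vet: V1:✓  V2:✓  V3:✓  V4:✗
V4 has no witness among its examined-animals.

False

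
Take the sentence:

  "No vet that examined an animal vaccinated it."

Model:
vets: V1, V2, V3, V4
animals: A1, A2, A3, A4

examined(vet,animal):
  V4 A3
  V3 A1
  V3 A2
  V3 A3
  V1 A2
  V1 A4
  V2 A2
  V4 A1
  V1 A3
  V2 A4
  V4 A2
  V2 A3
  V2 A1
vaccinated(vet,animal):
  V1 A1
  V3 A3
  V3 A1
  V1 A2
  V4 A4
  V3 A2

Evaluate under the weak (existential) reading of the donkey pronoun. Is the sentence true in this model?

"it" takes "an animal" as antecedent — a donkey pronoun bound across the clause boundary.
Truth condition: for no (v,a) with examined(v,a) does vaccinated(v,a) hold.
Restrictor pairs — does the scope hold? (V1,A2):holds  (V1,A3):fails  (V1,A4):fails  (V2,A1):fails  (V2,A2):fails  (V2,A3):fails  (V2,A4):fails  (V3,A1):holds  (V3,A2):holds  (V3,A3):holds  (V4,A1):fails  (V4,A2):fails  (V4,A3):fails
Scope holds for 4 pair(s), so the sentence is false.

False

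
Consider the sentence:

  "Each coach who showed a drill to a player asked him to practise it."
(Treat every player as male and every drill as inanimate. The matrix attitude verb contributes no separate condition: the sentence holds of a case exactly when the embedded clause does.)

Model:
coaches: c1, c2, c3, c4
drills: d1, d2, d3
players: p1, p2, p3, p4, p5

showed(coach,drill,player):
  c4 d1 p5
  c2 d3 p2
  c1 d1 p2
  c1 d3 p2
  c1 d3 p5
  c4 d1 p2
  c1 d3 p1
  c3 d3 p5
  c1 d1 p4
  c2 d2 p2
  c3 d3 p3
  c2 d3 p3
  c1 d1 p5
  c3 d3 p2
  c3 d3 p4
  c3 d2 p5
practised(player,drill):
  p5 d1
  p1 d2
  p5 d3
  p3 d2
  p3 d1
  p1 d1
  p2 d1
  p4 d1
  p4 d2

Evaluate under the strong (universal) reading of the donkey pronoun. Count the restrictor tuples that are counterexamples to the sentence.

"him" takes "a player" as antecedent and "it" takes "a drill"; both are donkey pronouns co-varying with the restrictor.
Strong reading: for every (c,d,p) with showed(c,d,p), practised(p,d).
Restrictor triples: (c1,d1,p2)→practised(p2,d1) ✓  (c1,d1,p4)→practised(p4,d1) ✓  (c1,d1,p5)→practised(p5,d1) ✓  (c1,d3,p1)→practised(p1,d3) ✗  (c1,d3,p2)→practised(p2,d3) ✗  (c1,d3,p5)→practised(p5,d3) ✓  (c2,d2,p2)→practised(p2,d2) ✗  (c2,d3,p2)→practised(p2,d3) ✗  (c2,d3,p3)→practised(p3,d3) ✗  (c3,d2,p5)→practised(p5,d2) ✗  (c3,d3,p2)→practised(p2,d3) ✗  (c3,d3,p3)→practised(p3,d3) ✗  (c3,d3,p4)→practised(p4,d3) ✗  (c3,d3,p5)→practised(p5,d3) ✓  (c4,d1,p2)→practised(p2,d1) ✓  (c4,d1,p5)→practised(p5,d1) ✓
Counterexamples (restrictor triples failing the scope): 9.

9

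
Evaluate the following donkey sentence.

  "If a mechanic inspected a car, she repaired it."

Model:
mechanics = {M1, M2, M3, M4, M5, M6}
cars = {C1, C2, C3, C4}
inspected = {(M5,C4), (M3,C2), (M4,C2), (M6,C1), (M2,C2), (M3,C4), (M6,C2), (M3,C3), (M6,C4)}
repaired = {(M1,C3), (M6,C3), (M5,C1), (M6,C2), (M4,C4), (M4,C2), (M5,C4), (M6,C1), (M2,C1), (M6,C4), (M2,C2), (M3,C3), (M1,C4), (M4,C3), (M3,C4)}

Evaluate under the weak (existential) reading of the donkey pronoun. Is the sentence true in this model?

True

"it" takes "a car" as antecedent — a donkey pronoun bound across the clause boundary.
Weak reading: every mechanic m with some inspected-car has at least one inspected-car c such that repaired(m,c).
Per mechanic: M2:✓  M3:✓  M4:✓  M5:✓  M6:✓
Every mechanic in the restrictor has a witness.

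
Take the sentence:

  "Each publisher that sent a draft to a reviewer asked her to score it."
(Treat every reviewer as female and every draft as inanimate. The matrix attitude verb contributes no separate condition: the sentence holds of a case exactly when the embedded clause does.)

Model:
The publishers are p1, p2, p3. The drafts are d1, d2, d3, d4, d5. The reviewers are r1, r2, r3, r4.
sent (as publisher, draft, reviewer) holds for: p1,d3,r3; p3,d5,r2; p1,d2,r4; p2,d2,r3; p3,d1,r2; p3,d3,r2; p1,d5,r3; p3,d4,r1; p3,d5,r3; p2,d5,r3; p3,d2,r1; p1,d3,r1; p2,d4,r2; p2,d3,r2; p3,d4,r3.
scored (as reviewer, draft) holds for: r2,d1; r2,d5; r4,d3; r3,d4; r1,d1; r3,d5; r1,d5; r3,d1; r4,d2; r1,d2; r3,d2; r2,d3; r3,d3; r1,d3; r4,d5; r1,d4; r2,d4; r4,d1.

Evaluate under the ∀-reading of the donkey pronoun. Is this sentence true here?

True

"her" takes "a reviewer" as antecedent and "it" takes "a draft"; both are donkey pronouns co-varying with the restrictor.
Strong reading: for every (p,d,r) with sent(p,d,r), scored(r,d).
Restrictor triples: (p1,d2,r4)→scored(r4,d2) ✓  (p1,d3,r1)→scored(r1,d3) ✓  (p1,d3,r3)→scored(r3,d3) ✓  (p1,d5,r3)→scored(r3,d5) ✓  (p2,d2,r3)→scored(r3,d2) ✓  (p2,d3,r2)→scored(r2,d3) ✓  (p2,d4,r2)→scored(r2,d4) ✓  (p2,d5,r3)→scored(r3,d5) ✓  (p3,d1,r2)→scored(r2,d1) ✓  (p3,d2,r1)→scored(r1,d2) ✓  (p3,d3,r2)→scored(r2,d3) ✓  (p3,d4,r1)→scored(r1,d4) ✓  (p3,d4,r3)→scored(r3,d4) ✓  (p3,d5,r2)→scored(r2,d5) ✓  (p3,d5,r3)→scored(r3,d5) ✓
Every restrictor triple satisfies the scope.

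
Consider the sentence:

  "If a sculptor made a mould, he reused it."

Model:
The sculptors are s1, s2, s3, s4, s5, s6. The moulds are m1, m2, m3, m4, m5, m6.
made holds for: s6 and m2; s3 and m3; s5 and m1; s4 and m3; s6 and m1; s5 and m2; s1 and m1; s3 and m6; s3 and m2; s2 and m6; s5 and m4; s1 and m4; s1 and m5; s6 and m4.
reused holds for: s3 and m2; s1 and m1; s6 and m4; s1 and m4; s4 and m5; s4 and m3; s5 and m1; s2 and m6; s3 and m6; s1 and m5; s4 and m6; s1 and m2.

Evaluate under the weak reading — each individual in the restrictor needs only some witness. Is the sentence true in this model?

"it" takes "a mould" as antecedent — a donkey pronoun bound across the clause boundary.
Weak reading: every sculptor s with some made-mould has at least one made-mould m such that reused(s,m).
Per sculptor: s1:✓  s2:✓  s3:✓  s4:✓  s5:✓  s6:✓
Every sculptor in the restrictor has a witness.

True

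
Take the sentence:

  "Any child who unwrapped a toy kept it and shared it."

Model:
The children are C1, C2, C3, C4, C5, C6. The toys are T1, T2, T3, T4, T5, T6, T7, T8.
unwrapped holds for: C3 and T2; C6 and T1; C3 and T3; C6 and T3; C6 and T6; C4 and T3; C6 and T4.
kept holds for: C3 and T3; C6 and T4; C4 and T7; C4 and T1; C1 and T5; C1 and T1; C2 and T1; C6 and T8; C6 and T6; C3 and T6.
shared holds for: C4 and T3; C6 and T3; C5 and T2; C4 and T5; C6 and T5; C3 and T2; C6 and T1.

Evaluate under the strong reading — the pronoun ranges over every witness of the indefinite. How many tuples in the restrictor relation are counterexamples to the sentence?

7

"it" takes "a toy" as antecedent — a donkey pronoun bound across the clause boundary.
Strong reading: for every (c,t) with unwrapped(c,t), kept(c,t) ∧ shared(c,t).
Restrictor pairs: (C3,T2) ✗  (C3,T3) ✗  (C4,T3) ✗  (C6,T1) ✗  (C6,T3) ✗  (C6,T4) ✗  (C6,T6) ✗
Counterexamples (restrictor pairs failing the scope): 7.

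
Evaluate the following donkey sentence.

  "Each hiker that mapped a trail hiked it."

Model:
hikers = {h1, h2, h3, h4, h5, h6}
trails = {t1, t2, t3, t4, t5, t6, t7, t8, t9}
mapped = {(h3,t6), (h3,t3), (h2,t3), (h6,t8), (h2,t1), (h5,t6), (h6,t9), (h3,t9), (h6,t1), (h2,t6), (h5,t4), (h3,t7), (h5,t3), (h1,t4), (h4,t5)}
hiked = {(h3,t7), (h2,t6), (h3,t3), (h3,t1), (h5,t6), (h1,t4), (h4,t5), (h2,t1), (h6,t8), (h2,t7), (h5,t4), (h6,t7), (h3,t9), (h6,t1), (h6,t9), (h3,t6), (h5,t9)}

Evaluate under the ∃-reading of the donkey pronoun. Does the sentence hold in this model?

True

"it" takes "a trail" as antecedent — a donkey pronoun bound across the clause boundary.
Weak reading: every hiker h with some mapped-trail has at least one mapped-trail t such that hiked(h,t).
Per hiker: h1:✓  h2:✓  h3:✓  h4:✓  h5:✓  h6:✓
Every hiker in the restrictor has a witness.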